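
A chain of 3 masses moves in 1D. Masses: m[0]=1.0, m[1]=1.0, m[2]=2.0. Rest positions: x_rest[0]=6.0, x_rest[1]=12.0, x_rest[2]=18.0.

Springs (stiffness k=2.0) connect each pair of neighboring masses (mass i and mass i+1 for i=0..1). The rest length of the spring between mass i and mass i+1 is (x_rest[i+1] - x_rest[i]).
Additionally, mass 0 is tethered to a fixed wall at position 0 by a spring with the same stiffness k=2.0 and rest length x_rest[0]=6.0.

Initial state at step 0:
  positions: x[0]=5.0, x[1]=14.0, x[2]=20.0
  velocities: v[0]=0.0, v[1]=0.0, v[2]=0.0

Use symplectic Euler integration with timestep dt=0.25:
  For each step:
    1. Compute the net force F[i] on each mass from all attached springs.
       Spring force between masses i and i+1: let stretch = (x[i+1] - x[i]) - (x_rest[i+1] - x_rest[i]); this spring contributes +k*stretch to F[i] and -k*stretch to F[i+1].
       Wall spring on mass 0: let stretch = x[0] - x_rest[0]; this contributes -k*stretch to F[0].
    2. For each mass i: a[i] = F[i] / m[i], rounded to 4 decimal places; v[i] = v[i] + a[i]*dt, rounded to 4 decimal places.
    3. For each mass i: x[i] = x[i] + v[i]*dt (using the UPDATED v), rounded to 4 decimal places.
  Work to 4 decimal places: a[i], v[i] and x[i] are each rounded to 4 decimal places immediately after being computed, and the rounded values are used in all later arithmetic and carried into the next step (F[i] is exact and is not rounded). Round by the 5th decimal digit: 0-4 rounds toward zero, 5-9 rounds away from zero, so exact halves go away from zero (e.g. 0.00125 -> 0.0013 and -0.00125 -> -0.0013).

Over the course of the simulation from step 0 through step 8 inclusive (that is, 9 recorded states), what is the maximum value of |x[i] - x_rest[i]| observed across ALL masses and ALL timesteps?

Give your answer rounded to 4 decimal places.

Answer: 2.0314

Derivation:
Step 0: x=[5.0000 14.0000 20.0000] v=[0.0000 0.0000 0.0000]
Step 1: x=[5.5000 13.6250 20.0000] v=[2.0000 -1.5000 0.0000]
Step 2: x=[6.3281 13.0313 19.9766] v=[3.3125 -2.3750 -0.0938]
Step 3: x=[7.2031 12.4678 19.8941] v=[3.5001 -2.2540 -0.3301]
Step 4: x=[7.8358 12.1745 19.7224] v=[2.5309 -1.1732 -0.6867]
Step 5: x=[8.0314 12.2824 19.4540] v=[0.7824 0.4314 -1.0737]
Step 6: x=[7.7545 12.7553 19.1124] v=[-1.1078 1.8917 -1.3666]
Step 7: x=[7.1333 13.3978 18.7484] v=[-2.4847 2.5699 -1.4559]
Step 8: x=[6.4035 13.9261 18.4250] v=[-2.9191 2.1130 -1.2936]
Max displacement = 2.0314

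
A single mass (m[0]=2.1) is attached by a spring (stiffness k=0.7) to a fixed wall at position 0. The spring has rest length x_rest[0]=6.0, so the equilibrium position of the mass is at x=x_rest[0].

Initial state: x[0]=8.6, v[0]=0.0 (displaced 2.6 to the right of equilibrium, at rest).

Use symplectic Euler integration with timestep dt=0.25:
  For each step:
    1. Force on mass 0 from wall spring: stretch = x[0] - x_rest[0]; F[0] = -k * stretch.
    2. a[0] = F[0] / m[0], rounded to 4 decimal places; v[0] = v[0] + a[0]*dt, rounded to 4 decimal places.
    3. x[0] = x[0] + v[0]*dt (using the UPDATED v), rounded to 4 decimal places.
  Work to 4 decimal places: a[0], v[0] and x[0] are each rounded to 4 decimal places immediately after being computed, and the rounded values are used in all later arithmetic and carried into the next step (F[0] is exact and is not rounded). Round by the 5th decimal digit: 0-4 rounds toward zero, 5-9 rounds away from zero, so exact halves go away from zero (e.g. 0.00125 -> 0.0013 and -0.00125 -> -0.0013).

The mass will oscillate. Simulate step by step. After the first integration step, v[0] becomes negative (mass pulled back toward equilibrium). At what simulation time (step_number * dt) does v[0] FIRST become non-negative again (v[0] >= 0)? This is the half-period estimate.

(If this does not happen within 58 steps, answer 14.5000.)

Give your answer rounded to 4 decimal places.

Answer: 5.5000

Derivation:
Step 0: x=[8.6000] v=[0.0000]
Step 1: x=[8.5458] v=[-0.2167]
Step 2: x=[8.4386] v=[-0.4289]
Step 3: x=[8.2806] v=[-0.6321]
Step 4: x=[8.0751] v=[-0.8222]
Step 5: x=[7.8263] v=[-0.9951]
Step 6: x=[7.5395] v=[-1.1473]
Step 7: x=[7.2206] v=[-1.2756]
Step 8: x=[6.8763] v=[-1.3773]
Step 9: x=[6.5137] v=[-1.4503]
Step 10: x=[6.1404] v=[-1.4931]
Step 11: x=[5.7642] v=[-1.5048]
Step 12: x=[5.3929] v=[-1.4852]
Step 13: x=[5.0343] v=[-1.4346]
Step 14: x=[4.6958] v=[-1.3541]
Step 15: x=[4.3845] v=[-1.2454]
Step 16: x=[4.1068] v=[-1.1108]
Step 17: x=[3.8686] v=[-0.9530]
Step 18: x=[3.6748] v=[-0.7754]
Step 19: x=[3.5294] v=[-0.5816]
Step 20: x=[3.4355] v=[-0.3757]
Step 21: x=[3.3950] v=[-0.1620]
Step 22: x=[3.4088] v=[0.0551]
First v>=0 after going negative at step 22, time=5.5000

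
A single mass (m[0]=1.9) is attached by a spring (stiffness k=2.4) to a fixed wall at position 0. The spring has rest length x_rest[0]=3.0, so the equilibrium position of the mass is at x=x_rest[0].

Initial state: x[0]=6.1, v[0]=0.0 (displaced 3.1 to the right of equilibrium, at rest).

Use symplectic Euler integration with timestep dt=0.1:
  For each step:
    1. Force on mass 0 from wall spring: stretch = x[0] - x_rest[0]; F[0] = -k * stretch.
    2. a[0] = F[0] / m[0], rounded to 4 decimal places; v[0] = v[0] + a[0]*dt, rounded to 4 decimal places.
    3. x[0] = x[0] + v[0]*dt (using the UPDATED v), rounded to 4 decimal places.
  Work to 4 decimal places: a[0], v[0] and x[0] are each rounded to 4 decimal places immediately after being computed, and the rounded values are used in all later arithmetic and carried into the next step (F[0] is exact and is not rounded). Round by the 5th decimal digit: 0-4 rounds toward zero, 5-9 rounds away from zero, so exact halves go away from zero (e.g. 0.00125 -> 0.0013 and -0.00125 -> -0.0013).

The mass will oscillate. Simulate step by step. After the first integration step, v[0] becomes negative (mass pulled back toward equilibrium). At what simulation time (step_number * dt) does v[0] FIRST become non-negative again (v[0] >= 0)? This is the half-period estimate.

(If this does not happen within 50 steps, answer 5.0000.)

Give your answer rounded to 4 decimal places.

Step 0: x=[6.1000] v=[0.0000]
Step 1: x=[6.0608] v=[-0.3916]
Step 2: x=[5.9830] v=[-0.7782]
Step 3: x=[5.8675] v=[-1.1550]
Step 4: x=[5.7158] v=[-1.5172]
Step 5: x=[5.5298] v=[-1.8603]
Step 6: x=[5.3118] v=[-2.1799]
Step 7: x=[5.0646] v=[-2.4719]
Step 8: x=[4.7913] v=[-2.7327]
Step 9: x=[4.4954] v=[-2.9590]
Step 10: x=[4.1806] v=[-3.1479]
Step 11: x=[3.8509] v=[-3.2970]
Step 12: x=[3.5105] v=[-3.4045]
Step 13: x=[3.1636] v=[-3.4690]
Step 14: x=[2.8146] v=[-3.4897]
Step 15: x=[2.4680] v=[-3.4663]
Step 16: x=[2.1281] v=[-3.3991]
Step 17: x=[1.7992] v=[-3.2890]
Step 18: x=[1.4855] v=[-3.1373]
Step 19: x=[1.1909] v=[-2.9460]
Step 20: x=[0.9192] v=[-2.7175]
Step 21: x=[0.6737] v=[-2.4547]
Step 22: x=[0.4576] v=[-2.1609]
Step 23: x=[0.2736] v=[-1.8398]
Step 24: x=[0.1241] v=[-1.4954]
Step 25: x=[0.0109] v=[-1.1321]
Step 26: x=[-0.0646] v=[-0.7545]
Step 27: x=[-0.1013] v=[-0.3674]
Step 28: x=[-0.0989] v=[0.0243]
First v>=0 after going negative at step 28, time=2.8000

Answer: 2.8000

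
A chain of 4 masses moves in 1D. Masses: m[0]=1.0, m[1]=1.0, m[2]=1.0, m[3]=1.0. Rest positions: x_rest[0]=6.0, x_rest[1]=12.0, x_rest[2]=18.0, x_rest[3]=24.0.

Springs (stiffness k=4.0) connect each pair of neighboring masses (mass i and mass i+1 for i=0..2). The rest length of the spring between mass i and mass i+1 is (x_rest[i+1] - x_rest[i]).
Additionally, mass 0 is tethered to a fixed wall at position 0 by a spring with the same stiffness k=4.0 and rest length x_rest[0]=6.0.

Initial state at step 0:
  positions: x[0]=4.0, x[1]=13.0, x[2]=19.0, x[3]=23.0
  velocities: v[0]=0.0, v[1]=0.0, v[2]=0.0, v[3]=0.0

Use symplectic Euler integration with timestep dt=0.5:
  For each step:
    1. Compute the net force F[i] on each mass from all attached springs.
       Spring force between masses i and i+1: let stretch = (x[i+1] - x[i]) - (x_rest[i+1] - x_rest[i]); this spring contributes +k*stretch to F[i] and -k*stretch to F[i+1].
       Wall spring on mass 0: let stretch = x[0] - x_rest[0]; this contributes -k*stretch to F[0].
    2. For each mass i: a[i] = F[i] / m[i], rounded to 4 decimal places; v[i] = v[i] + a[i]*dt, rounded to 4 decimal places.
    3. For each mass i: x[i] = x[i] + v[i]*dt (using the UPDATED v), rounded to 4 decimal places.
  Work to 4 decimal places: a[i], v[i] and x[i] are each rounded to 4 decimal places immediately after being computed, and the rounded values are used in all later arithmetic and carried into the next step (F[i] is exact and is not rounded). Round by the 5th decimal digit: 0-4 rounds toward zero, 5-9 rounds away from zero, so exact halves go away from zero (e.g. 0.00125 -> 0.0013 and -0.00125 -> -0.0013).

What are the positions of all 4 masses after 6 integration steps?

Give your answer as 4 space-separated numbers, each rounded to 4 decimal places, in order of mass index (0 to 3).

Answer: 6.0000 11.0000 20.0000 23.0000

Derivation:
Step 0: x=[4.0000 13.0000 19.0000 23.0000] v=[0.0000 0.0000 0.0000 0.0000]
Step 1: x=[9.0000 10.0000 17.0000 25.0000] v=[10.0000 -6.0000 -4.0000 4.0000]
Step 2: x=[6.0000 13.0000 16.0000 25.0000] v=[-6.0000 6.0000 -2.0000 0.0000]
Step 3: x=[4.0000 12.0000 21.0000 22.0000] v=[-4.0000 -2.0000 10.0000 -6.0000]
Step 4: x=[6.0000 12.0000 18.0000 24.0000] v=[4.0000 0.0000 -6.0000 4.0000]
Step 5: x=[8.0000 12.0000 15.0000 26.0000] v=[4.0000 0.0000 -6.0000 4.0000]
Step 6: x=[6.0000 11.0000 20.0000 23.0000] v=[-4.0000 -2.0000 10.0000 -6.0000]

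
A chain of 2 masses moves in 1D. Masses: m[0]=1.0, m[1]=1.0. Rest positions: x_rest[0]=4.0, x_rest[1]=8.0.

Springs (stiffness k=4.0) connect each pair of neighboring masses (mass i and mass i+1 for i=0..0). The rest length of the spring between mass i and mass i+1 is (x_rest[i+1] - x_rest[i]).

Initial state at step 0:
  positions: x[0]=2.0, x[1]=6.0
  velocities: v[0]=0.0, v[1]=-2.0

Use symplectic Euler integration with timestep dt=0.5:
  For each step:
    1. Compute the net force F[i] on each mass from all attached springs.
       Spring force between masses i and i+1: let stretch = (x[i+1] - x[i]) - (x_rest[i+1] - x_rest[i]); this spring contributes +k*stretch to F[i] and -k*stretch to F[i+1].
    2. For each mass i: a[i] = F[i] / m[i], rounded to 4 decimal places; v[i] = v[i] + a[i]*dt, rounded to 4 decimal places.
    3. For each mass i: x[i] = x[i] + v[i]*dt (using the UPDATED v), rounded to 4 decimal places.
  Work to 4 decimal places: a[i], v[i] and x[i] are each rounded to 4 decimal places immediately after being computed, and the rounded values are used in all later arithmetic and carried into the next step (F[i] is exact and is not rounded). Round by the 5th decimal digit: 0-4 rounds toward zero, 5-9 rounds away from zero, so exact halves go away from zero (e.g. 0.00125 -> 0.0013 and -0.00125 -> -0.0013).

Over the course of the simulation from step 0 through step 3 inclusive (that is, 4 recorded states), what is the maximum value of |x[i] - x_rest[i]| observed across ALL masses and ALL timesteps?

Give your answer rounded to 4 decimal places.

Step 0: x=[2.0000 6.0000] v=[0.0000 -2.0000]
Step 1: x=[2.0000 5.0000] v=[0.0000 -2.0000]
Step 2: x=[1.0000 5.0000] v=[-2.0000 0.0000]
Step 3: x=[0.0000 5.0000] v=[-2.0000 0.0000]
Max displacement = 4.0000

Answer: 4.0000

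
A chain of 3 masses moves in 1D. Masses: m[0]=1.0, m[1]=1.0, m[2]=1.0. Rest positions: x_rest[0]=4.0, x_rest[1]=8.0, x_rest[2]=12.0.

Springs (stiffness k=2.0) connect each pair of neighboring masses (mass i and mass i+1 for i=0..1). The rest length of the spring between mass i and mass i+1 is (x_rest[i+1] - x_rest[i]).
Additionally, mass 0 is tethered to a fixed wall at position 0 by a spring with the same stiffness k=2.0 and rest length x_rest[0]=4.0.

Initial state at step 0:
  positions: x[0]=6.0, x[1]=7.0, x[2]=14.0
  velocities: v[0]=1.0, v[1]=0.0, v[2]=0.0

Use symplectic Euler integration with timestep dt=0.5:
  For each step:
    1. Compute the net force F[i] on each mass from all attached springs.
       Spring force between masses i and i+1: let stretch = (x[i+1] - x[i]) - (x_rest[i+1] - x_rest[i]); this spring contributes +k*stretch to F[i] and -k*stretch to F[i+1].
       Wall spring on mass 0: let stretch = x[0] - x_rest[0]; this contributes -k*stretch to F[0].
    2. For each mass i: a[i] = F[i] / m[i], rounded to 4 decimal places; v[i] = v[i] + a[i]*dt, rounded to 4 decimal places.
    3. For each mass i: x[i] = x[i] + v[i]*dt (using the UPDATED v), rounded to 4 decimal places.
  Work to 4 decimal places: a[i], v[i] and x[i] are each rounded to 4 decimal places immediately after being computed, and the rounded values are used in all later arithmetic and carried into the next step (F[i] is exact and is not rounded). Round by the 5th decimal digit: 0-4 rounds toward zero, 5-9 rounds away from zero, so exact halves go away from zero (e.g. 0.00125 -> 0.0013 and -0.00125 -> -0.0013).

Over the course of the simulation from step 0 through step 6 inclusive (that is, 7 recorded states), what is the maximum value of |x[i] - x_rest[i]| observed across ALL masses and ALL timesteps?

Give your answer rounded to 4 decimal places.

Answer: 3.2500

Derivation:
Step 0: x=[6.0000 7.0000 14.0000] v=[1.0000 0.0000 0.0000]
Step 1: x=[4.0000 10.0000 12.5000] v=[-4.0000 6.0000 -3.0000]
Step 2: x=[3.0000 11.2500 11.7500] v=[-2.0000 2.5000 -1.5000]
Step 3: x=[4.6250 8.6250 12.7500] v=[3.2500 -5.2500 2.0000]
Step 4: x=[5.9375 6.0625 13.6875] v=[2.6250 -5.1250 1.8750]
Step 5: x=[4.3438 7.2500 12.8125] v=[-3.1875 2.3750 -1.7500]
Step 6: x=[2.0313 9.7657 11.1563] v=[-4.6251 5.0313 -3.3125]
Max displacement = 3.2500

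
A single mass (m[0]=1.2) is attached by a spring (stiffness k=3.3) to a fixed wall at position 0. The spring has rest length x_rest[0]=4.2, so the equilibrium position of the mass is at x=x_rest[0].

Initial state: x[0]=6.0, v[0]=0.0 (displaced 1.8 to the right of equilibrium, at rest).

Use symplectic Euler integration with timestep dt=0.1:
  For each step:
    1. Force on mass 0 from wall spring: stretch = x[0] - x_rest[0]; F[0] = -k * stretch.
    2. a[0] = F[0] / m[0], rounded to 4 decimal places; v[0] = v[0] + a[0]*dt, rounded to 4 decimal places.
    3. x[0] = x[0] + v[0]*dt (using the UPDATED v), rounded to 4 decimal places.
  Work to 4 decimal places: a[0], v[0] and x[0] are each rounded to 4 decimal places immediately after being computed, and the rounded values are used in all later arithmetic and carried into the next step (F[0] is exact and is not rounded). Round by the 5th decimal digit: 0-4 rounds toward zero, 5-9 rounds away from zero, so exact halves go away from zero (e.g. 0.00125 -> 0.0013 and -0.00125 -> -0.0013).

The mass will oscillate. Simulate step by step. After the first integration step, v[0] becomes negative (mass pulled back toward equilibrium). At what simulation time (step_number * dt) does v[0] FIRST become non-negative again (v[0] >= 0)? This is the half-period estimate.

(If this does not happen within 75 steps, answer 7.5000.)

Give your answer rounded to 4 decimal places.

Step 0: x=[6.0000] v=[0.0000]
Step 1: x=[5.9505] v=[-0.4950]
Step 2: x=[5.8529] v=[-0.9764]
Step 3: x=[5.7098] v=[-1.4310]
Step 4: x=[5.5252] v=[-1.8462]
Step 5: x=[5.3041] v=[-2.2106]
Step 6: x=[5.0527] v=[-2.5142]
Step 7: x=[4.7778] v=[-2.7487]
Step 8: x=[4.4870] v=[-2.9076]
Step 9: x=[4.1884] v=[-2.9865]
Step 10: x=[3.8901] v=[-2.9833]
Step 11: x=[3.6003] v=[-2.8981]
Step 12: x=[3.3270] v=[-2.7332]
Step 13: x=[3.0777] v=[-2.4931]
Step 14: x=[2.8593] v=[-2.1845]
Step 15: x=[2.6777] v=[-1.8158]
Step 16: x=[2.5380] v=[-1.3972]
Step 17: x=[2.4440] v=[-0.9402]
Step 18: x=[2.3983] v=[-0.4573]
Step 19: x=[2.4021] v=[0.0382]
First v>=0 after going negative at step 19, time=1.9000

Answer: 1.9000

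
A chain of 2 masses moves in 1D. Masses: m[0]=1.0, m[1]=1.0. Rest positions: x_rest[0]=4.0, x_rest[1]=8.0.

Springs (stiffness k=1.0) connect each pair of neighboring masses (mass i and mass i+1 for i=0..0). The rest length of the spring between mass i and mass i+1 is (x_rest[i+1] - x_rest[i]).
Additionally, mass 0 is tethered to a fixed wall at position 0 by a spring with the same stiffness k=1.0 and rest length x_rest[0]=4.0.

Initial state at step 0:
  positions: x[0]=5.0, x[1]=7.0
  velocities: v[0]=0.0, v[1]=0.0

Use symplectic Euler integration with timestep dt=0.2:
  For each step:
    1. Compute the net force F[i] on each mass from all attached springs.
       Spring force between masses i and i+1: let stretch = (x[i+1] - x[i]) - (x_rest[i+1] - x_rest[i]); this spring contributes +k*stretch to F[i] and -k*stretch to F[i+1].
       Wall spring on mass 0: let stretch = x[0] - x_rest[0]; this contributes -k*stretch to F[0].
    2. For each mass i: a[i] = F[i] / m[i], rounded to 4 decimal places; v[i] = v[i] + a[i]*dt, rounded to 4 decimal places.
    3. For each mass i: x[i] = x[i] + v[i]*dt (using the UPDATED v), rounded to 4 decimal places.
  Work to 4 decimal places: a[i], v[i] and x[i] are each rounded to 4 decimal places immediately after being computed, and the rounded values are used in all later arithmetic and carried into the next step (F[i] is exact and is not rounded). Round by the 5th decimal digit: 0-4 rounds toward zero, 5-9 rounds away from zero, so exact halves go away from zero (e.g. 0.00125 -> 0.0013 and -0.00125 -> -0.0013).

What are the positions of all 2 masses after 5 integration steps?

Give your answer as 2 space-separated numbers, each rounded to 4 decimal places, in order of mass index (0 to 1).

Answer: 3.6117 7.9425

Derivation:
Step 0: x=[5.0000 7.0000] v=[0.0000 0.0000]
Step 1: x=[4.8800 7.0800] v=[-0.6000 0.4000]
Step 2: x=[4.6528 7.2320] v=[-1.1360 0.7600]
Step 3: x=[4.3427 7.4408] v=[-1.5507 1.0442]
Step 4: x=[3.9828 7.6857] v=[-1.7996 1.2246]
Step 5: x=[3.6117 7.9425] v=[-1.8556 1.2840]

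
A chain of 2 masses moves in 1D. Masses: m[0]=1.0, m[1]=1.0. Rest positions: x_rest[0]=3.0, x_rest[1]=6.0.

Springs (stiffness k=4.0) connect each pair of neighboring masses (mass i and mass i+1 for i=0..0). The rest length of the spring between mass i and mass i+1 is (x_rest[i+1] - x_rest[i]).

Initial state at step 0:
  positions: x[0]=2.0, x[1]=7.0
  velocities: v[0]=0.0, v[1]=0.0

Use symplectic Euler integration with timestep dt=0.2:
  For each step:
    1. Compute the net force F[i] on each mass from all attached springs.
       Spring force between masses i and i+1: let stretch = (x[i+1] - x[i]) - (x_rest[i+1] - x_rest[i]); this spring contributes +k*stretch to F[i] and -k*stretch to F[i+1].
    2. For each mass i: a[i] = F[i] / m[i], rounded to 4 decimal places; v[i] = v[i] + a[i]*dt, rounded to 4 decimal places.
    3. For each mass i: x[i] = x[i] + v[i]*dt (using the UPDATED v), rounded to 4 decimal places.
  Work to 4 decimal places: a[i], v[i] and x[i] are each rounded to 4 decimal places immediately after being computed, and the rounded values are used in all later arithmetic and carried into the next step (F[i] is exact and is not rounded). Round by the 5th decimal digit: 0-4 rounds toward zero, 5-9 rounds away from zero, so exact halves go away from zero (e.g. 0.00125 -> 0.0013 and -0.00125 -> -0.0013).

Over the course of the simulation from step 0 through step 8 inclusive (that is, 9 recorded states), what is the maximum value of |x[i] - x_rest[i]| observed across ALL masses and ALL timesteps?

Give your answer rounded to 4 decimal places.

Step 0: x=[2.0000 7.0000] v=[0.0000 0.0000]
Step 1: x=[2.3200 6.6800] v=[1.6000 -1.6000]
Step 2: x=[2.8576 6.1424] v=[2.6880 -2.6880]
Step 3: x=[3.4408 5.5592] v=[2.9158 -2.9158]
Step 4: x=[3.8829 5.1171] v=[2.2105 -2.2105]
Step 5: x=[4.0425 4.9575] v=[0.7979 -0.7979]
Step 6: x=[3.8685 5.1315] v=[-0.8701 0.8701]
Step 7: x=[3.4166 5.5834] v=[-2.2597 2.2597]
Step 8: x=[2.8313 6.1687] v=[-2.9263 2.9263]
Max displacement = 1.0425

Answer: 1.0425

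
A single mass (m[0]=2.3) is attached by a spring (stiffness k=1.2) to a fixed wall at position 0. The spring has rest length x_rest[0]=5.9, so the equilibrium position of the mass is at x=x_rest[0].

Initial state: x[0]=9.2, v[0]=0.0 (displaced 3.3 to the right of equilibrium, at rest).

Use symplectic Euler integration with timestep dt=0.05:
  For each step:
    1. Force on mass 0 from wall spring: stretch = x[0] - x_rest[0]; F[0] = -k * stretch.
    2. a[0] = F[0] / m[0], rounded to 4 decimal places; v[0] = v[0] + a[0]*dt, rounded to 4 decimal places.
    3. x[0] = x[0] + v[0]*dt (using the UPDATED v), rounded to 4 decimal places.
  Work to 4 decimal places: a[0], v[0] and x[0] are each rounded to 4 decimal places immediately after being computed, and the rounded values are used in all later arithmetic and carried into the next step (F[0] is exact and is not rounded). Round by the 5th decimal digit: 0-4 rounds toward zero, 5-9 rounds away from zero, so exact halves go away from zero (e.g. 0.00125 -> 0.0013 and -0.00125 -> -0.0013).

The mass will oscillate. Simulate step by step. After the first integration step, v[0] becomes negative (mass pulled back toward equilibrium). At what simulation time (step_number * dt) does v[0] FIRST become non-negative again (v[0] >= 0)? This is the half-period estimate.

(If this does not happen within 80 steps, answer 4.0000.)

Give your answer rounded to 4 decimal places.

Step 0: x=[9.2000] v=[0.0000]
Step 1: x=[9.1957] v=[-0.0861]
Step 2: x=[9.1871] v=[-0.1721]
Step 3: x=[9.1742] v=[-0.2579]
Step 4: x=[9.1570] v=[-0.3433]
Step 5: x=[9.1356] v=[-0.4283]
Step 6: x=[9.1100] v=[-0.5127]
Step 7: x=[9.0802] v=[-0.5964]
Step 8: x=[9.0462] v=[-0.6794]
Step 9: x=[9.0081] v=[-0.7615]
Step 10: x=[8.9660] v=[-0.8426]
Step 11: x=[8.9199] v=[-0.9226]
Step 12: x=[8.8698] v=[-1.0014]
Step 13: x=[8.8159] v=[-1.0789]
Step 14: x=[8.7582] v=[-1.1550]
Step 15: x=[8.6967] v=[-1.2296]
Step 16: x=[8.6316] v=[-1.3026]
Step 17: x=[8.5629] v=[-1.3739]
Step 18: x=[8.4907] v=[-1.4434]
Step 19: x=[8.4152] v=[-1.5110]
Step 20: x=[8.3364] v=[-1.5766]
Step 21: x=[8.2544] v=[-1.6402]
Step 22: x=[8.1693] v=[-1.7016]
Step 23: x=[8.0813] v=[-1.7608]
Step 24: x=[7.9904] v=[-1.8177]
Step 25: x=[7.8968] v=[-1.8722]
Step 26: x=[7.8006] v=[-1.9243]
Step 27: x=[7.7019] v=[-1.9739]
Step 28: x=[7.6009] v=[-2.0209]
Step 29: x=[7.4976] v=[-2.0653]
Step 30: x=[7.3923] v=[-2.1070]
Step 31: x=[7.2850] v=[-2.1459]
Step 32: x=[7.1759] v=[-2.1820]
Step 33: x=[7.0651] v=[-2.2153]
Step 34: x=[6.9528] v=[-2.2457]
Step 35: x=[6.8391] v=[-2.2732]
Step 36: x=[6.7242] v=[-2.2977]
Step 37: x=[6.6082] v=[-2.3192]
Step 38: x=[6.4913] v=[-2.3377]
Step 39: x=[6.3736] v=[-2.3531]
Step 40: x=[6.2553] v=[-2.3655]
Step 41: x=[6.1366] v=[-2.3748]
Step 42: x=[6.0176] v=[-2.3810]
Step 43: x=[5.8984] v=[-2.3841]
Step 44: x=[5.7792] v=[-2.3841]
Step 45: x=[5.6602] v=[-2.3810]
Step 46: x=[5.5415] v=[-2.3747]
Step 47: x=[5.4232] v=[-2.3654]
Step 48: x=[5.3056] v=[-2.3530]
Step 49: x=[5.1887] v=[-2.3375]
Step 50: x=[5.0728] v=[-2.3189]
Step 51: x=[4.9579] v=[-2.2973]
Step 52: x=[4.8443] v=[-2.2727]
Step 53: x=[4.7320] v=[-2.2452]
Step 54: x=[4.6213] v=[-2.2147]
Step 55: x=[4.5122] v=[-2.1813]
Step 56: x=[4.4049] v=[-2.1451]
Step 57: x=[4.2996] v=[-2.1061]
Step 58: x=[4.1964] v=[-2.0644]
Step 59: x=[4.0954] v=[-2.0200]
Step 60: x=[3.9968] v=[-1.9729]
Step 61: x=[3.9006] v=[-1.9233]
Step 62: x=[3.8070] v=[-1.8711]
Step 63: x=[3.7162] v=[-1.8165]
Step 64: x=[3.6282] v=[-1.7595]
Step 65: x=[3.5432] v=[-1.7002]
Step 66: x=[3.4613] v=[-1.6387]
Step 67: x=[3.3825] v=[-1.5751]
Step 68: x=[3.3070] v=[-1.5094]
Step 69: x=[3.2349] v=[-1.4418]
Step 70: x=[3.1663] v=[-1.3723]
Step 71: x=[3.1013] v=[-1.3010]
Step 72: x=[3.0399] v=[-1.2280]
Step 73: x=[2.9822] v=[-1.1534]
Step 74: x=[2.9283] v=[-1.0773]
Step 75: x=[2.8783] v=[-0.9998]
Step 76: x=[2.8323] v=[-0.9210]
Step 77: x=[2.7903] v=[-0.8410]
Step 78: x=[2.7523] v=[-0.7599]
Step 79: x=[2.7184] v=[-0.6778]
Step 80: x=[2.6887] v=[-0.5948]
v[0] did not become non-negative within 80 steps; using fallback time=4.0000

Answer: 4.0000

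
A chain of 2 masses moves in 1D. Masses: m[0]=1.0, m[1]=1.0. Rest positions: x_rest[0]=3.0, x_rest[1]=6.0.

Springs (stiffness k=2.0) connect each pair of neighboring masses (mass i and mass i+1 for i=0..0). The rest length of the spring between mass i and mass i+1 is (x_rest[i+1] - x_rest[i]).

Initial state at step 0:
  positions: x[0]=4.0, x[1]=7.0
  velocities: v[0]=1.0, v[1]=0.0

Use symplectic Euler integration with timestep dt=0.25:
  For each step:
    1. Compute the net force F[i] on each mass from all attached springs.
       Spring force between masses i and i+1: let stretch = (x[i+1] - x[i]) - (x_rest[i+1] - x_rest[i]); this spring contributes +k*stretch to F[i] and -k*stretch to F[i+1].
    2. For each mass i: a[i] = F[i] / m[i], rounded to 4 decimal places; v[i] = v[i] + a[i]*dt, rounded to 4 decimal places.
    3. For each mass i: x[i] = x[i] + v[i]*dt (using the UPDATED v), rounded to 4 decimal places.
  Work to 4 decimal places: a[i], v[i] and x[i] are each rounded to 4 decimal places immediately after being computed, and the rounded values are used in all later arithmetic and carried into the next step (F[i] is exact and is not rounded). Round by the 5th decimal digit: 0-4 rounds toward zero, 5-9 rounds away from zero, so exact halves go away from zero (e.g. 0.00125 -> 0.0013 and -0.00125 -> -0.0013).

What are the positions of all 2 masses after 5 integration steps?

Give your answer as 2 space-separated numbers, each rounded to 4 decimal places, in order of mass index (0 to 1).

Step 0: x=[4.0000 7.0000] v=[1.0000 0.0000]
Step 1: x=[4.2500 7.0000] v=[1.0000 0.0000]
Step 2: x=[4.4688 7.0313] v=[0.8750 0.1250]
Step 3: x=[4.6329 7.1173] v=[0.6563 0.3438]
Step 4: x=[4.7325 7.2677] v=[0.3985 0.6016]
Step 5: x=[4.7740 7.4762] v=[0.1661 0.8340]

Answer: 4.7740 7.4762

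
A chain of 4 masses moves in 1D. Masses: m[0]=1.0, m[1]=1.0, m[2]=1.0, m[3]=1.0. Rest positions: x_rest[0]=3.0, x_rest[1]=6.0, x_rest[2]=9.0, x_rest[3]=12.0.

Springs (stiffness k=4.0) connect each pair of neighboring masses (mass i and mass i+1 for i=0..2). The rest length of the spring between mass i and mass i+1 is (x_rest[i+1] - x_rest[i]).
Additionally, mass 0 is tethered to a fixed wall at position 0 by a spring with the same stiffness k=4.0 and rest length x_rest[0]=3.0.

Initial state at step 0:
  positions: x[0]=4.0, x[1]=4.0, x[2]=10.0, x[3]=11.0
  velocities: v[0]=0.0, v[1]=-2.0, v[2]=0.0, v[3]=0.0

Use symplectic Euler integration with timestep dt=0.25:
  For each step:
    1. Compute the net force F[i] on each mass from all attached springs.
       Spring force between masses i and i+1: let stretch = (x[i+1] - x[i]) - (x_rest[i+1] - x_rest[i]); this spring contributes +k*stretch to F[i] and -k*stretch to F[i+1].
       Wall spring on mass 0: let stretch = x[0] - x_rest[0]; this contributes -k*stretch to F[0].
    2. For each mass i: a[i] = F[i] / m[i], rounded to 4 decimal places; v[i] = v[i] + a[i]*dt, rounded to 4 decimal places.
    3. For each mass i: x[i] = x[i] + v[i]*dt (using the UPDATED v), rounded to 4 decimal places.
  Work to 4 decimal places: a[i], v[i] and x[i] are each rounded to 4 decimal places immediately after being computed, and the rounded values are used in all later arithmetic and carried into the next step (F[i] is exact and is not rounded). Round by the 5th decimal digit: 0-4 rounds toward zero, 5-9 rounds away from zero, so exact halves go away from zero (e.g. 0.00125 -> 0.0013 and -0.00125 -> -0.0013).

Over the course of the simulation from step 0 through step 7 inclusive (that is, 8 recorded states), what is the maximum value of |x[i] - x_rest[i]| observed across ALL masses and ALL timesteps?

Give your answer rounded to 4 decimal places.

Step 0: x=[4.0000 4.0000 10.0000 11.0000] v=[0.0000 -2.0000 0.0000 0.0000]
Step 1: x=[3.0000 5.0000 8.7500 11.5000] v=[-4.0000 4.0000 -5.0000 2.0000]
Step 2: x=[1.7500 6.4375 7.2500 12.0625] v=[-5.0000 5.7500 -6.0000 2.2500]
Step 3: x=[1.2344 6.9063 6.7500 12.1719] v=[-2.0625 1.8750 -2.0000 0.4375]
Step 4: x=[1.8282 5.9180 7.6446 11.6758] v=[2.3750 -3.9532 3.5782 -1.9844]
Step 5: x=[2.9874 4.3389 9.1153 10.9219] v=[4.6366 -6.3164 5.8828 -3.0156]
Step 6: x=[3.7376 3.6160 9.8436 10.4664] v=[3.0007 -2.8915 2.9130 -1.8222]
Step 7: x=[3.5230 4.4804 9.1707 10.6052] v=[-0.8585 3.4577 -2.6918 0.5550]
Max displacement = 2.3840

Answer: 2.3840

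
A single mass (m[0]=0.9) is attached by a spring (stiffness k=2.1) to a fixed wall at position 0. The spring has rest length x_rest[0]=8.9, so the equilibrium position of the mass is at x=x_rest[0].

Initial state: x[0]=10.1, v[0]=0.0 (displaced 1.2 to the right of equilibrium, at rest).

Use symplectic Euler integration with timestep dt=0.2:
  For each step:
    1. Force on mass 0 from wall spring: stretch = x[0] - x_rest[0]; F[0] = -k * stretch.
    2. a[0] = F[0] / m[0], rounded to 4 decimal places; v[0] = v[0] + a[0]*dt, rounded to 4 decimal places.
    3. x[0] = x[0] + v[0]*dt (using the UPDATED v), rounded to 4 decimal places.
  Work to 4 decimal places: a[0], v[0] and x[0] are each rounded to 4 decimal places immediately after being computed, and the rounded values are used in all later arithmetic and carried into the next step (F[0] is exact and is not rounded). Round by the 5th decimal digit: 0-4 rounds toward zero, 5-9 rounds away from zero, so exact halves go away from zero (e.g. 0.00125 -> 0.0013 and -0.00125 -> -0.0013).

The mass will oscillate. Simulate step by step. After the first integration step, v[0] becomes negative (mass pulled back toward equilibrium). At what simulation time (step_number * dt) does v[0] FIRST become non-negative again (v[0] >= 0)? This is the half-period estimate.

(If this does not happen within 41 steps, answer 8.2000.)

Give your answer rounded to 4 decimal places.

Answer: 2.2000

Derivation:
Step 0: x=[10.1000] v=[0.0000]
Step 1: x=[9.9880] v=[-0.5600]
Step 2: x=[9.7745] v=[-1.0677]
Step 3: x=[9.4793] v=[-1.4758]
Step 4: x=[9.1301] v=[-1.7461]
Step 5: x=[8.7594] v=[-1.8535]
Step 6: x=[8.4018] v=[-1.7879]
Step 7: x=[8.0907] v=[-1.5554]
Step 8: x=[7.8552] v=[-1.1777]
Step 9: x=[7.7172] v=[-0.6901]
Step 10: x=[7.6896] v=[-0.1381]
Step 11: x=[7.7750] v=[0.4268]
First v>=0 after going negative at step 11, time=2.2000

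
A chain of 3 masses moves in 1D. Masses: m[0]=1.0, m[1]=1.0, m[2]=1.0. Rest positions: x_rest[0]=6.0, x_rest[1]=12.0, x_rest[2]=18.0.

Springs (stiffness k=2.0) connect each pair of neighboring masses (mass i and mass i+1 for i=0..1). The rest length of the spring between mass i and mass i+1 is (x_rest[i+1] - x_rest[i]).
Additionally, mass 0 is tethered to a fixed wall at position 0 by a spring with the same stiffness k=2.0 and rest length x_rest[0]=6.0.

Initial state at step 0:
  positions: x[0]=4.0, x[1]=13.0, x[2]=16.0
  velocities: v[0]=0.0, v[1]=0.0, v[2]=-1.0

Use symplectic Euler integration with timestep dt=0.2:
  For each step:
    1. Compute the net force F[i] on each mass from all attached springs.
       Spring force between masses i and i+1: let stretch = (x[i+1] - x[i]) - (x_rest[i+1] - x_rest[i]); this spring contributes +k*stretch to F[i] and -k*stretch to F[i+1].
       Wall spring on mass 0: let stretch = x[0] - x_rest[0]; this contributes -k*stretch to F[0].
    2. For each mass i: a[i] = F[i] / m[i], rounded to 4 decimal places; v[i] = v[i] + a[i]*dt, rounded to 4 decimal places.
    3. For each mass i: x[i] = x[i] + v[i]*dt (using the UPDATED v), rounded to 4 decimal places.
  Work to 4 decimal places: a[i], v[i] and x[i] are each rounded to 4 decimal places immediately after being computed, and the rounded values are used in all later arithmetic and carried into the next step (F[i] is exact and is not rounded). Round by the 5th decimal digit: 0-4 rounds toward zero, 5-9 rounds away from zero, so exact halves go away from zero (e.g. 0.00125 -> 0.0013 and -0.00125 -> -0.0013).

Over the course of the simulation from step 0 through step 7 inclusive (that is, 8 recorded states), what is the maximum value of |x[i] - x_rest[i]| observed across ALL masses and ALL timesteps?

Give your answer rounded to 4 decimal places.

Answer: 2.9266

Derivation:
Step 0: x=[4.0000 13.0000 16.0000] v=[0.0000 0.0000 -1.0000]
Step 1: x=[4.4000 12.5200 16.0400] v=[2.0000 -2.4000 0.2000]
Step 2: x=[5.0976 11.6720 16.2784] v=[3.4880 -4.2400 1.1920]
Step 3: x=[5.9133 10.6666 16.6283] v=[4.0787 -5.0272 1.7494]
Step 4: x=[6.6362 9.7578 16.9812] v=[3.6147 -4.5438 1.7647]
Step 5: x=[7.0780 9.1772 17.2363] v=[2.2089 -2.9031 1.2753]
Step 6: x=[7.1215 9.0734 17.3266] v=[0.2174 -0.5191 0.4517]
Step 7: x=[6.7514 9.4737 17.2367] v=[-1.8504 2.0014 -0.4496]
Max displacement = 2.9266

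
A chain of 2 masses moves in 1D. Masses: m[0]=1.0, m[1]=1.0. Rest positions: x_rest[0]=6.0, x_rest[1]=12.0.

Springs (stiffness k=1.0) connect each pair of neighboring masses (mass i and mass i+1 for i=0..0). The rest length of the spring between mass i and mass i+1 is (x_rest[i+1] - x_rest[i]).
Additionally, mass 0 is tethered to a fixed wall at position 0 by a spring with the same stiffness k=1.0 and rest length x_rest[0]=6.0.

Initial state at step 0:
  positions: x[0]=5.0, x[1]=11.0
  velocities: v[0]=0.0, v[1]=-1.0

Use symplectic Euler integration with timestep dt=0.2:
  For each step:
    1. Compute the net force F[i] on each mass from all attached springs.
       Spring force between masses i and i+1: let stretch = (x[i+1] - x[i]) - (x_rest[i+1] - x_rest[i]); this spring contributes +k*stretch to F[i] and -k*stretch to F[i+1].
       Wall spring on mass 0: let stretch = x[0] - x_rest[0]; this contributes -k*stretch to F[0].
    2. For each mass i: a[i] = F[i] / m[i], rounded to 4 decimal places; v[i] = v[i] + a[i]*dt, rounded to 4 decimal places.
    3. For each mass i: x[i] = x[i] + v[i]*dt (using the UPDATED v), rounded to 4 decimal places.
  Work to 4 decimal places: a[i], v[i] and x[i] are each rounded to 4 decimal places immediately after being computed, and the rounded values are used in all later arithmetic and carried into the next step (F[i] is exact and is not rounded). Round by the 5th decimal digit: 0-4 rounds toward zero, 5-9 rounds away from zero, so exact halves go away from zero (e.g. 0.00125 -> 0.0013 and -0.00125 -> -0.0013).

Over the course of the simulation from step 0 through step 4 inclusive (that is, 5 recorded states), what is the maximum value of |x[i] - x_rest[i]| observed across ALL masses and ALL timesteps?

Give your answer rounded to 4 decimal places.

Step 0: x=[5.0000 11.0000] v=[0.0000 -1.0000]
Step 1: x=[5.0400 10.8000] v=[0.2000 -1.0000]
Step 2: x=[5.1088 10.6096] v=[0.3440 -0.9520]
Step 3: x=[5.1933 10.4392] v=[0.4224 -0.8522]
Step 4: x=[5.2799 10.2989] v=[0.4329 -0.7014]
Max displacement = 1.7011

Answer: 1.7011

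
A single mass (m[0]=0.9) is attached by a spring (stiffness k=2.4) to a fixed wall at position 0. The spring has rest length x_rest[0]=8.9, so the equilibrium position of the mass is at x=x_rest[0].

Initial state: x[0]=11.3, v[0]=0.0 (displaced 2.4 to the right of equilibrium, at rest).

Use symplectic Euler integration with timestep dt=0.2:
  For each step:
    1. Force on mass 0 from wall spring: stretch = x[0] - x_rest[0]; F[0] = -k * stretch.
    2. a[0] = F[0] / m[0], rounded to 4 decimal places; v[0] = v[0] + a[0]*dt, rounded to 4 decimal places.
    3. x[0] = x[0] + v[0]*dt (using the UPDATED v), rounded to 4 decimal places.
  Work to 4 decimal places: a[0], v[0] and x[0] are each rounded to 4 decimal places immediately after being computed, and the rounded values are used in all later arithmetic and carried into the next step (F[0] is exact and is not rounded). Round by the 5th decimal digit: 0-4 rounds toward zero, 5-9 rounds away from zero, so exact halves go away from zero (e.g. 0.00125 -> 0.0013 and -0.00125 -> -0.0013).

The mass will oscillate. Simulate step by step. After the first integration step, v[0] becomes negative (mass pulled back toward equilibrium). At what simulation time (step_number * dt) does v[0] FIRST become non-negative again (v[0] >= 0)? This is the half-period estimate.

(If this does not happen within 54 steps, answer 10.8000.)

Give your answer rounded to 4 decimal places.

Answer: 2.0000

Derivation:
Step 0: x=[11.3000] v=[0.0000]
Step 1: x=[11.0440] v=[-1.2800]
Step 2: x=[10.5593] v=[-2.4235]
Step 3: x=[9.8976] v=[-3.3085]
Step 4: x=[9.1295] v=[-3.8406]
Step 5: x=[8.3369] v=[-3.9630]
Step 6: x=[7.6044] v=[-3.6627]
Step 7: x=[7.0101] v=[-2.9717]
Step 8: x=[6.6173] v=[-1.9638]
Step 9: x=[6.4680] v=[-0.7464]
Step 10: x=[6.5781] v=[0.5507]
First v>=0 after going negative at step 10, time=2.0000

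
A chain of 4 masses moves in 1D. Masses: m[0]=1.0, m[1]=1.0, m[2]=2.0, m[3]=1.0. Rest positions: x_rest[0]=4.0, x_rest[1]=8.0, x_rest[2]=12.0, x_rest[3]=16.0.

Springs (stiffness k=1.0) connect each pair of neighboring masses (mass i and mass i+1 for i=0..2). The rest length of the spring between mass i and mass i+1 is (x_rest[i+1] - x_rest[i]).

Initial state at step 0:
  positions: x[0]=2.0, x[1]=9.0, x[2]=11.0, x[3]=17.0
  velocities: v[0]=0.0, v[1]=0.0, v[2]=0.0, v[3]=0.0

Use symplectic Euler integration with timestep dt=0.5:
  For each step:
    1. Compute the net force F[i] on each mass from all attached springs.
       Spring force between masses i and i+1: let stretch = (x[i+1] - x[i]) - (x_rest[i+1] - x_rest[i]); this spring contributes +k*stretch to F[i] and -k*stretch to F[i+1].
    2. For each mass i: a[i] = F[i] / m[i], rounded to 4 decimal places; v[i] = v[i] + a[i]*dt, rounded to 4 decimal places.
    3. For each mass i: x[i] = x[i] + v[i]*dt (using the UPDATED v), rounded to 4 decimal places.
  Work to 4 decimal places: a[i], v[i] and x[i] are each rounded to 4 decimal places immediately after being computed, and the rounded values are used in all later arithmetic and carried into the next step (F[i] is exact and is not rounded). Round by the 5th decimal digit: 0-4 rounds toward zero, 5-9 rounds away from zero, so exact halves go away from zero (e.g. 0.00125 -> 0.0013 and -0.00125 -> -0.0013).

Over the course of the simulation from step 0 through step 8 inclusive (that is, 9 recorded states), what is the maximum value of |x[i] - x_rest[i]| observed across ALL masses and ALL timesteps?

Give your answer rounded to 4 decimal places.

Answer: 2.4922

Derivation:
Step 0: x=[2.0000 9.0000 11.0000 17.0000] v=[0.0000 0.0000 0.0000 0.0000]
Step 1: x=[2.7500 7.7500 11.5000 16.5000] v=[1.5000 -2.5000 1.0000 -1.0000]
Step 2: x=[3.7500 6.1875 12.1563 15.7500] v=[2.0000 -3.1250 1.3125 -1.5000]
Step 3: x=[4.3594 5.5078 12.5157 15.1016] v=[1.2188 -1.3594 0.7187 -1.2969]
Step 4: x=[4.2559 6.2930 12.3223 14.8067] v=[-0.2070 1.5704 -0.3868 -0.5899]
Step 5: x=[3.6617 8.0763 11.6858 14.8907] v=[-1.1885 3.5665 -1.2731 0.1679]
Step 6: x=[3.1711 9.6583 10.9987 15.1735] v=[-0.9812 3.1640 -1.3743 0.5655]
Step 7: x=[3.3023 9.9536 10.6659 15.4126] v=[0.2624 0.5906 -0.6657 0.4781]
Step 8: x=[4.0964 8.7642 10.8374 15.4650] v=[1.5881 -2.3789 0.3429 0.1048]
Max displacement = 2.4922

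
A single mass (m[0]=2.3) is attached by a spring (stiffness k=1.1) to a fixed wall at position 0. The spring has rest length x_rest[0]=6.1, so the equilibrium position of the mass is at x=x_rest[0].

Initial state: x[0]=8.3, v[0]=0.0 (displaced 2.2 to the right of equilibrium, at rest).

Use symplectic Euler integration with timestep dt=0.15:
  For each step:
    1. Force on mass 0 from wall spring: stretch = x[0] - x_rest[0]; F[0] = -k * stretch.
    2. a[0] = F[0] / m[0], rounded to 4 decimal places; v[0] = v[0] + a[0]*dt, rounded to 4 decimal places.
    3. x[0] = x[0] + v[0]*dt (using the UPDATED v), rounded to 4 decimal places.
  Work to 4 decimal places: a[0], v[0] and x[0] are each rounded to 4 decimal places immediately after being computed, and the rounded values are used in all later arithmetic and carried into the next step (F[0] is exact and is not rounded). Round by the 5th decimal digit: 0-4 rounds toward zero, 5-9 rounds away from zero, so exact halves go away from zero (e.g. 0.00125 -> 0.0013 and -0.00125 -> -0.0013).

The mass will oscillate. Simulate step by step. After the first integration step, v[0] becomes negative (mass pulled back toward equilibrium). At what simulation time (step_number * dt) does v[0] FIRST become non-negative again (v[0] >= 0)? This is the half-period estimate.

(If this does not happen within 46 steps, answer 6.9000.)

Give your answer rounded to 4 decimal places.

Answer: 4.6500

Derivation:
Step 0: x=[8.3000] v=[0.0000]
Step 1: x=[8.2763] v=[-0.1578]
Step 2: x=[8.2292] v=[-0.3139]
Step 3: x=[8.1592] v=[-0.4666]
Step 4: x=[8.0671] v=[-0.6143]
Step 5: x=[7.9538] v=[-0.7554]
Step 6: x=[7.8205] v=[-0.8884]
Step 7: x=[7.6687] v=[-1.0118]
Step 8: x=[7.5001] v=[-1.1243]
Step 9: x=[7.3164] v=[-1.2247]
Step 10: x=[7.1196] v=[-1.3120]
Step 11: x=[6.9118] v=[-1.3851]
Step 12: x=[6.6953] v=[-1.4433]
Step 13: x=[6.4724] v=[-1.4860]
Step 14: x=[6.2455] v=[-1.5127]
Step 15: x=[6.0170] v=[-1.5231]
Step 16: x=[5.7894] v=[-1.5171]
Step 17: x=[5.5652] v=[-1.4948]
Step 18: x=[5.3467] v=[-1.4564]
Step 19: x=[5.1363] v=[-1.4024]
Step 20: x=[4.9363] v=[-1.3333]
Step 21: x=[4.7488] v=[-1.2498]
Step 22: x=[4.5759] v=[-1.1529]
Step 23: x=[4.4194] v=[-1.0436]
Step 24: x=[4.2810] v=[-0.9230]
Step 25: x=[4.1621] v=[-0.7925]
Step 26: x=[4.0641] v=[-0.6535]
Step 27: x=[3.9880] v=[-0.5074]
Step 28: x=[3.9346] v=[-0.3559]
Step 29: x=[3.9045] v=[-0.2006]
Step 30: x=[3.8980] v=[-0.0431]
Step 31: x=[3.9152] v=[0.1149]
First v>=0 after going negative at step 31, time=4.6500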